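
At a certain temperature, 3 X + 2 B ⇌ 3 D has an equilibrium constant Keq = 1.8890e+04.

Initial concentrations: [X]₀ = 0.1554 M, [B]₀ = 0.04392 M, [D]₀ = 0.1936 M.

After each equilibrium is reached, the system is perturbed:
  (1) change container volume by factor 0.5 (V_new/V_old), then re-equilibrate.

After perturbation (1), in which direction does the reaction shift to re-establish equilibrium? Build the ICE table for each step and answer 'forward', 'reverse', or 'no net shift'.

Q₀ = 1002 vs Keq = 1.8890e+04 ⇒ Q<K, forward
Step 1:
                    X           B           D
  Initial      0.1554     0.04392      0.1936
  Change      -0.0365    -0.02433      0.0365
  Equil        0.1189     0.01959      0.2301
  solve Keq expr → x = 0.01217; check Q = 1.8890e+04
Then change container volume by factor 0.5 (V_new/V_old).
Step 2:
                    X           B           D
  Initial      0.2378     0.03917      0.4602
  Change     -0.02223    -0.01482     0.02223
  Equil        0.2156     0.02436      0.4824
  solve Keq expr → x = 0.007409; check Q = 1.8890e+04

Direction: forward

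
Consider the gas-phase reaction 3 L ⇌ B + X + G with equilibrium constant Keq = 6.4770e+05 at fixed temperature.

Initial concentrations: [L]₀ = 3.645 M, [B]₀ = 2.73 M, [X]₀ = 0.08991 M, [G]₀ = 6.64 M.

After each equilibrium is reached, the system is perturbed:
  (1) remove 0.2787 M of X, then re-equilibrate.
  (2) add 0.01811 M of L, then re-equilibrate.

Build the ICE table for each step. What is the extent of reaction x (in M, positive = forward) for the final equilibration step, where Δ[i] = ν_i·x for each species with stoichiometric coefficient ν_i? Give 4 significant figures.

Q₀ = 0.03365 vs Keq = 6.4770e+05 ⇒ Q<K, forward
Step 1:
                    L           B           X           G
  Initial       3.645        2.73     0.08991        6.64
  Change       -3.606       1.202       1.202       1.202
  Equil       0.03947       3.932       1.292       7.842
  solve Keq expr → x = 1.202; check Q = 6.4770e+05
Then remove 0.2787 M of X.
Step 2:
                    L           B           X           G
  Initial     0.03947       3.932       1.013       7.842
  Change    -0.003055    0.001018    0.001018    0.001018
  Equil       0.03642       3.933       1.014       7.843
  solve Keq expr → x = 0.001018; check Q = 6.4770e+05
Then add 0.01811 M of L.
Step 3:
                    L           B           X           G
  Initial     0.05453       3.933       1.014       7.843
  Change     -0.01801    0.006003    0.006003    0.006003
  Equil       0.03652       3.939        1.02       7.849
  solve Keq expr → x = 0.006003; check Q = 6.4770e+05

x = 0.006003 M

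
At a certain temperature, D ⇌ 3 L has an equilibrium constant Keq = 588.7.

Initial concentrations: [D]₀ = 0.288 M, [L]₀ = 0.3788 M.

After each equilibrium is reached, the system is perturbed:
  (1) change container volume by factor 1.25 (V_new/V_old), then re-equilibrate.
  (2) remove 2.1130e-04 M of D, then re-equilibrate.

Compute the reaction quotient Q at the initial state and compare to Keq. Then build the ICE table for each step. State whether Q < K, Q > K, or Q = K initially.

Q₀ = 0.1887; Q < K (proceeds forward)

Q₀ = 0.1887 vs Keq = 588.7 ⇒ Q<K, forward
Step 1:
                  D         L
  init        0.288    0.3788
  Δ         -0.2848    0.8544
  eq       0.003186     1.233
  solve Keq expr → x = 0.2848; check Q = 588.7
Then change container volume by factor 1.25 (V_new/V_old).
Step 2:
                  D         L
  init     0.002549    0.9866
  Δ       -9.0409e-04  0.002712
  eq       0.001645    0.9893
  solve Keq expr → x = 9.0409e-04; check Q = 588.7
Then remove 2.1130e-04 M of D.
Step 3:
                  D         L
  init     0.001433    0.9893
  Δ       2.0819e-04 -6.2456e-04
  eq       0.001642    0.9887
  solve Keq expr → x = -2.0819e-04; check Q = 588.7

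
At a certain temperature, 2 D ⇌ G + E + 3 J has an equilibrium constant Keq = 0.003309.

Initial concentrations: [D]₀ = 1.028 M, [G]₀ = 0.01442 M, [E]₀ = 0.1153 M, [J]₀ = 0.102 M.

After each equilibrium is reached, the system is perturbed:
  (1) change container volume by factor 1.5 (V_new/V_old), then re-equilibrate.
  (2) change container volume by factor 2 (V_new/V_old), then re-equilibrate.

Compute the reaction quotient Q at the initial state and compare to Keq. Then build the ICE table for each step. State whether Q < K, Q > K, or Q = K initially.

Q₀ = 1.6696e-06 vs Keq = 0.003309 ⇒ Q<K, forward
Step 1:
                   D          G          E          J
  init         1.028    0.01442     0.1153      0.102
  Δ          -0.2177     0.1088     0.1088     0.3265
  eq          0.8103     0.1232     0.2241     0.4285
  solve Keq expr → x = 0.1088; check Q = 0.003309
Then change container volume by factor 1.5 (V_new/V_old).
Step 2:
                   D          G          E          J
  init        0.5402    0.08216     0.1494     0.2857
  Δ         -0.04597    0.02299    0.02299    0.06896
  eq          0.4943     0.1051     0.1724     0.3546
  solve Keq expr → x = 0.02299; check Q = 0.003309
Then change container volume by factor 2 (V_new/V_old).
Step 3:
                   D          G          E          J
  init        0.2471    0.05257     0.0862     0.1773
  Δ         -0.04809    0.02404    0.02404    0.07213
  eq           0.199    0.07662     0.1102     0.2494
  solve Keq expr → x = 0.02404; check Q = 0.003309

Q₀ = 1.6696e-06; Q < K (proceeds forward)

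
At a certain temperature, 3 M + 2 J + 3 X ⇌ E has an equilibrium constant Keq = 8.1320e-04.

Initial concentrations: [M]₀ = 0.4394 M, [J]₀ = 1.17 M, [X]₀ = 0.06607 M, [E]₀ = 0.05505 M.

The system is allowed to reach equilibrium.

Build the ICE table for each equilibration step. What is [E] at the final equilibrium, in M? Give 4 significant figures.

[E]_eq = 3.6389e-06 M

Q₀ = 1644 vs Keq = 8.1320e-04 ⇒ Q>K, reverse
Step 1:
                  M         J         X         E
  init       0.4394      1.17   0.06607   0.05505
  Δ          0.1651    0.1101    0.1651  -0.05505
  eq         0.6045      1.28    0.2312 3.6389e-06
  solve Keq expr → x = -0.05505; check Q = 8.1320e-04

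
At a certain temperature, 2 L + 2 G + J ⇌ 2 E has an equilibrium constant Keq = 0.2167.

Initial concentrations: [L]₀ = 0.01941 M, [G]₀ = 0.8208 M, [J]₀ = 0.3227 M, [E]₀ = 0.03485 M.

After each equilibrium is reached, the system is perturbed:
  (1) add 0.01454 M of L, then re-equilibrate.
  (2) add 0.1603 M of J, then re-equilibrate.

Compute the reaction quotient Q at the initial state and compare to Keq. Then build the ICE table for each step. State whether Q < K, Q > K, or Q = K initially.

Q₀ = 14.83 vs Keq = 0.2167 ⇒ Q>K, reverse
Step 1:
                    L           G           J           E
  Initial     0.01941      0.8208      0.3227     0.03485
  Change      0.02478     0.02478     0.01239    -0.02478
  Equil       0.04419      0.8456      0.3351     0.01007
  solve Keq expr → x = -0.01239; check Q = 0.2167
Then add 0.01454 M of L.
Step 2:
                    L           G           J           E
  Initial     0.05873      0.8456      0.3351     0.01007
  Change    -0.002645   -0.002645   -0.001323    0.002645
  Equil       0.05609      0.8429      0.3338     0.01271
  solve Keq expr → x = 0.001323; check Q = 0.2167
Then add 0.1603 M of J.
Step 3:
                    L           G           J           E
  Initial     0.05609      0.8429      0.4941     0.01271
  Change    -0.002117   -0.002117   -0.001059    0.002117
  Equil       0.05397      0.8408       0.493     0.01483
  solve Keq expr → x = 0.001059; check Q = 0.2167

Q₀ = 14.83; Q > K (proceeds reverse)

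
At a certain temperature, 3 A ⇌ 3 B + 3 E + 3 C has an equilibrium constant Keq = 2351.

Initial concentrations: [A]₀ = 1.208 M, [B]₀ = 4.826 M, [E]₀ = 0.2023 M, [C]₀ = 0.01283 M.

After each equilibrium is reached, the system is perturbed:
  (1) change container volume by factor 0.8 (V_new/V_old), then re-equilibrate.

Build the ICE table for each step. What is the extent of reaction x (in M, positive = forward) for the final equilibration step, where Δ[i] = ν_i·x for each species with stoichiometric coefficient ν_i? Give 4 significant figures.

Q₀ = 1.1149e-06 vs Keq = 2351 ⇒ Q<K, forward
Step 1:
                  A         B         E         C
  Initial     1.208     4.826    0.2023   0.01283
  Change    -0.8342    0.8342    0.8342    0.8342
  Equil      0.3738      5.66     1.037    0.8471
  solve Keq expr → x = 0.2781; check Q = 2351
Then change container volume by factor 0.8 (V_new/V_old).
Step 2:
                  A         B         E         C
  Initial    0.4672     7.075     1.296     1.059
  Change     0.1155   -0.1155   -0.1155   -0.1155
  Equil      0.5827      6.96      1.18    0.9433
  solve Keq expr → x = -0.0385; check Q = 2351

x = -0.0385 M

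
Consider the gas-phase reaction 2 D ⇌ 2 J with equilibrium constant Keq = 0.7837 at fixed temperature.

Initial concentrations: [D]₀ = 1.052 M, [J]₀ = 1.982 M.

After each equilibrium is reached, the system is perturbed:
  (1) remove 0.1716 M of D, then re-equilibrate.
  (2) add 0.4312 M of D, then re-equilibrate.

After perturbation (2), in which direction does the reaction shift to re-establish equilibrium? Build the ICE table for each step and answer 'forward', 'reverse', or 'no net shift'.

Q₀ = 3.55 vs Keq = 0.7837 ⇒ Q>K, reverse
Step 1:
                  D         J
  init        1.052     1.982
  Δ          0.5573   -0.5573
  eq          1.609     1.425
  solve Keq expr → x = -0.2787; check Q = 0.7837
Then remove 0.1716 M of D.
Step 2:
                  D         J
  init        1.438     1.425
  Δ         0.08058  -0.08058
  eq          1.518     1.344
  solve Keq expr → x = -0.04029; check Q = 0.7837
Then add 0.4312 M of D.
Step 3:
                  D         J
  init        1.949     1.344
  Δ         -0.2025    0.2025
  eq          1.747     1.547
  solve Keq expr → x = 0.1012; check Q = 0.7837

Direction: forward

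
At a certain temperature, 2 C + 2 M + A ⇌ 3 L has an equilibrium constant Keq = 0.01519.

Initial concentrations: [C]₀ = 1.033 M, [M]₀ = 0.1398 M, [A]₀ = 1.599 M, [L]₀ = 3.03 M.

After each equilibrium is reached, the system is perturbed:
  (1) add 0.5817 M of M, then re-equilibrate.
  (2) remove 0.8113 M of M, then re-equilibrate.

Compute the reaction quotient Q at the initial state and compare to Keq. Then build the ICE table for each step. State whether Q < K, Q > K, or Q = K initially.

Q₀ = 834.2 vs Keq = 0.01519 ⇒ Q>K, reverse
Step 1:
                   C          M          A          L
  I            1.033     0.1398      1.599       3.03
  C            1.467      1.467     0.7334       -2.2
  E              2.5      1.607      2.332     0.8298
  solve Keq expr → x = -0.7334; check Q = 0.01519
Then add 0.5817 M of M.
Step 2:
                   C          M          A          L
  I              2.5      2.188      2.332     0.8298
  C         -0.08835   -0.08835   -0.04418     0.1325
  E            2.411        2.1      2.288     0.9624
  solve Keq expr → x = 0.04418; check Q = 0.01519
Then remove 0.8113 M of M.
Step 3:
                   C          M          A          L
  I            2.411      1.289      2.288     0.9624
  C           0.1266     0.1266    0.06331    -0.1899
  E            2.538      1.415      2.352     0.7724
  solve Keq expr → x = -0.06331; check Q = 0.01519

Q₀ = 834.2; Q > K (proceeds reverse)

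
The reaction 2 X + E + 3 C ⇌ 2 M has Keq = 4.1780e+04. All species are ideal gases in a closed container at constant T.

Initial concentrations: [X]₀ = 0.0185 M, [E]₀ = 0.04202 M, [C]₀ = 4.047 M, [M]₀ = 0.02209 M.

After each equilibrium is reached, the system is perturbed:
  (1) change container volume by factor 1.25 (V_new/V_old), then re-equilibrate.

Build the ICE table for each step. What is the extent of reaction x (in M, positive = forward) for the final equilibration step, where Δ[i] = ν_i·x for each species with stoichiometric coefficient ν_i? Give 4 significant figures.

Q₀ = 0.5119 vs Keq = 4.1780e+04 ⇒ Q<K, forward
Step 1:
                    X           E           C           M
  Initial      0.0185     0.04202       4.047     0.02209
  Change     -0.01836   -0.009182    -0.02755     0.01836
  Equil    1.3553e-04     0.03284       4.019     0.04045
  solve Keq expr → x = 0.009182; check Q = 4.1780e+04
Then change container volume by factor 1.25 (V_new/V_old).
Step 2:
                    X           E           C           M
  Initial  1.0843e-04     0.02627       3.216     0.03236
  Change   6.0568e-05  3.0284e-05  9.0852e-05 -6.0568e-05
  Equil    1.6899e-04      0.0263       3.216      0.0323
  solve Keq expr → x = -3.0284e-05; check Q = 4.1780e+04

x = -3.0284e-05 M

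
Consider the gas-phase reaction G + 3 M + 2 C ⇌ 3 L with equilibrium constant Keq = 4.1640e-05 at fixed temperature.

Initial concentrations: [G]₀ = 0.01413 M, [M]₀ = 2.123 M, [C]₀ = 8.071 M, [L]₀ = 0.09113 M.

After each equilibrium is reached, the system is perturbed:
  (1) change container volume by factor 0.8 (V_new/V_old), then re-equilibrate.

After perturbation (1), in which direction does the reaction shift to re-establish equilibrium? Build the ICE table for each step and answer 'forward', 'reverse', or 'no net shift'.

Direction: forward

Q₀ = 8.5929e-05 vs Keq = 4.1640e-05 ⇒ Q>K, reverse
Step 1:
                  G         M         C         L
  init      0.01413     2.123     8.071   0.09113
  Δ        0.004188   0.01256  0.008377  -0.01256
  eq        0.01832     2.136     8.079   0.07857
  solve Keq expr → x = -0.004188; check Q = 4.1640e-05
Then change container volume by factor 0.8 (V_new/V_old).
Step 2:
                  G         M         C         L
  init       0.0229     2.669      10.1   0.09821
  Δ        -0.00484  -0.01452  -0.00968   0.01452
  eq        0.01806     2.655     10.09    0.1127
  solve Keq expr → x = 0.00484; check Q = 4.1640e-05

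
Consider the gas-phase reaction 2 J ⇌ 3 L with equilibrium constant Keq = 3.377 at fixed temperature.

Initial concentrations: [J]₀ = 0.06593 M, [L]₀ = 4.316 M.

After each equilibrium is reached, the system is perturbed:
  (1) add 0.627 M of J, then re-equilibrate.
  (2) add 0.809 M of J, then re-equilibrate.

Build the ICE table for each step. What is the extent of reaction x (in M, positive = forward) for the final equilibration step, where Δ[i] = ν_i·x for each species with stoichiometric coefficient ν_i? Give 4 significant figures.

Q₀ = 1.8496e+04 vs Keq = 3.377 ⇒ Q>K, reverse
Step 1:
                  J         L
  I         0.06593     4.316
  C           1.518    -2.277
  E           1.584     2.039
  solve Keq expr → x = -0.7591; check Q = 3.377
Then add 0.627 M of J.
Step 2:
                  J         L
  I           2.211     2.039
  C         -0.2225    0.3338
  E           1.989     2.373
  solve Keq expr → x = 0.1113; check Q = 3.377
Then add 0.809 M of J.
Step 3:
                  J         L
  I           2.798     2.373
  C         -0.2728    0.4093
  E           2.525     2.782
  solve Keq expr → x = 0.1364; check Q = 3.377

x = 0.1364 M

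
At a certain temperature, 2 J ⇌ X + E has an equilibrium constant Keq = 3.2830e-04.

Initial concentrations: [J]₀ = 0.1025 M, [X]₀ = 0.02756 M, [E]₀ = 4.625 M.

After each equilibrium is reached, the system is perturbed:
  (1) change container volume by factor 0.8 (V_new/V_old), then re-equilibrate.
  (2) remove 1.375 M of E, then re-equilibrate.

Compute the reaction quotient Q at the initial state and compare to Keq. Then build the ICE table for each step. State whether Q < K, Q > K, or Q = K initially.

Q₀ = 12.13; Q > K (proceeds reverse)

Q₀ = 12.13 vs Keq = 3.2830e-04 ⇒ Q>K, reverse
Step 1:
                   J          X          E
  I           0.1025    0.02756      4.625
  C          0.05512   -0.02756   -0.02756
  E           0.1576 1.7740e-06      4.597
  solve Keq expr → x = -0.02756; check Q = 3.2830e-04
Then change container volume by factor 0.8 (V_new/V_old).
Step 2:
                   J          X          E
  I            0.197 2.2175e-06      5.747
  C                0          0          0
  E            0.197 2.2175e-06      5.747
  solve Keq expr → x = 0; check Q = 3.2830e-04
Then remove 1.375 M of E.
Step 3:
                   J          X          E
  I            0.197 2.2175e-06      4.372
  C       -1.3948e-06 6.9740e-07 6.9740e-07
  E            0.197 2.9149e-06      4.372
  solve Keq expr → x = 6.9740e-07; check Q = 3.2830e-04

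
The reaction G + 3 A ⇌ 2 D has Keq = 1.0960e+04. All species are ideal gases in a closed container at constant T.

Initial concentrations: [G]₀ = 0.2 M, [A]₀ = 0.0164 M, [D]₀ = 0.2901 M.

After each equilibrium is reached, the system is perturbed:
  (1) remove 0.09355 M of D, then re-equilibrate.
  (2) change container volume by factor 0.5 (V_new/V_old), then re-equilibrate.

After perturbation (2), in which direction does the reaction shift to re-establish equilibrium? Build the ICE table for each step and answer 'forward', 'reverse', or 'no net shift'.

Direction: forward

Q₀ = 9.5397e+04 vs Keq = 1.0960e+04 ⇒ Q>K, reverse
Step 1:
                    G           A           D
  Initial         0.2      0.0164      0.2901
  Change     0.005401      0.0162     -0.0108
  Equil        0.2054      0.0326      0.2793
  solve Keq expr → x = -0.005401; check Q = 1.0960e+04
Then remove 0.09355 M of D.
Step 2:
                    G           A           D
  Initial      0.2054      0.0326      0.1857
  Change    -0.002411   -0.007234    0.004823
  Equil         0.203     0.02537      0.1906
  solve Keq expr → x = 0.002411; check Q = 1.0960e+04
Then change container volume by factor 0.5 (V_new/V_old).
Step 3:
                    G           A           D
  Initial       0.406     0.05074      0.3811
  Change    -0.005982    -0.01795     0.01196
  Equil           0.4     0.03279      0.3931
  solve Keq expr → x = 0.005982; check Q = 1.0960e+04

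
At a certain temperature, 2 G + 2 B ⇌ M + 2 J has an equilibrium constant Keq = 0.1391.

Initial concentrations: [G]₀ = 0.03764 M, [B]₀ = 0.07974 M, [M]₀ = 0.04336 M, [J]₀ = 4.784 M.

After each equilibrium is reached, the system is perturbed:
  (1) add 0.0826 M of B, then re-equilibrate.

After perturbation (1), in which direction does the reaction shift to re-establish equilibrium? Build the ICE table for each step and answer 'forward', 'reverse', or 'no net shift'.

Q₀ = 1.1016e+05 vs Keq = 0.1391 ⇒ Q>K, reverse
Step 1:
                    G           B           M           J
  I           0.03764     0.07974     0.04336       4.784
  C           0.08671     0.08671    -0.04336    -0.08671
  E            0.1244      0.1665  2.7011e-06       4.697
  solve Keq expr → x = -0.04336; check Q = 0.1391
Then add 0.0826 M of B.
Step 2:
                    G           B           M           J
  I            0.1244      0.2491  2.7011e-06       4.697
  C       -6.6899e-06 -6.6899e-06  3.3449e-06  6.6899e-06
  E            0.1243       0.249  6.0461e-06       4.697
  solve Keq expr → x = 3.3449e-06; check Q = 0.1391

Direction: forward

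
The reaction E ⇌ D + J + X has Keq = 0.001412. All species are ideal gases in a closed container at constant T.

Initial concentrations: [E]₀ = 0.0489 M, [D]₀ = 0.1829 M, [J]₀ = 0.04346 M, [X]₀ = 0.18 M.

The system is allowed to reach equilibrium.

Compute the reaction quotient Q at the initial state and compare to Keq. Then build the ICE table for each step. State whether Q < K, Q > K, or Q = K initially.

Q₀ = 0.02926 vs Keq = 0.001412 ⇒ Q>K, reverse
Step 1:
                    E           D           J           X
  init         0.0489      0.1829     0.04346        0.18
  Δ           0.03756    -0.03756    -0.03756    -0.03756
  eq          0.08646      0.1453    0.005897      0.1424
  solve Keq expr → x = -0.03756; check Q = 0.001412

Q₀ = 0.02926; Q > K (proceeds reverse)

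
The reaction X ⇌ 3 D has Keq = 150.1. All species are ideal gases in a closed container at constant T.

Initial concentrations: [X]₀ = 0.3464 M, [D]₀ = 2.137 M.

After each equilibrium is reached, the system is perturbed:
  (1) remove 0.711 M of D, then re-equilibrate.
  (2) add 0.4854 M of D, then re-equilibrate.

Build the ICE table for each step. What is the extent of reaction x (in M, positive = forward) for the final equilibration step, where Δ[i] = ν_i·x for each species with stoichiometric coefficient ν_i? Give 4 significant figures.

x = -0.04211 M

Q₀ = 28.17 vs Keq = 150.1 ⇒ Q<K, forward
Step 1:
                  X         D
  Initial    0.3464     2.137
  Change    -0.2067    0.6202
  Equil      0.1397     2.757
  solve Keq expr → x = 0.2067; check Q = 150.1
Then remove 0.711 M of D.
Step 2:
                  X         D
  Initial    0.1397     2.046
  Change   -0.06473    0.1942
  Equil     0.07492      2.24
  solve Keq expr → x = 0.06473; check Q = 150.1
Then add 0.4854 M of D.
Step 3:
                  X         D
  Initial   0.07492     2.726
  Change    0.04211   -0.1263
  Equil       0.117       2.6
  solve Keq expr → x = -0.04211; check Q = 150.1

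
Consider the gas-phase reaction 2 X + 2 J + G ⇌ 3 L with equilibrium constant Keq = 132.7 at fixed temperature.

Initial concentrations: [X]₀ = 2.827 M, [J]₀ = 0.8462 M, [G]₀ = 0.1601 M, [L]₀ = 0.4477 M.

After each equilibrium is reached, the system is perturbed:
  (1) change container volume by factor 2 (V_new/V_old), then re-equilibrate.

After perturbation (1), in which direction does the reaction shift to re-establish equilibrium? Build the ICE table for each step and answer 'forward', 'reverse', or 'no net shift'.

Direction: reverse

Q₀ = 0.09794 vs Keq = 132.7 ⇒ Q<K, forward
Step 1:
                  X         J         G         L
  I           2.827    0.8462    0.1601    0.4477
  C         -0.3137   -0.3137   -0.1568    0.4705
  E           2.513    0.5325  0.003257    0.9182
  solve Keq expr → x = 0.1568; check Q = 132.7
Then change container volume by factor 2 (V_new/V_old).
Step 2:
                  X         J         G         L
  I           1.257    0.2663  0.001629    0.4591
  C        0.007952  0.007952  0.003976  -0.01193
  E           1.265    0.2742  0.005604    0.4472
  solve Keq expr → x = -0.003976; check Q = 132.7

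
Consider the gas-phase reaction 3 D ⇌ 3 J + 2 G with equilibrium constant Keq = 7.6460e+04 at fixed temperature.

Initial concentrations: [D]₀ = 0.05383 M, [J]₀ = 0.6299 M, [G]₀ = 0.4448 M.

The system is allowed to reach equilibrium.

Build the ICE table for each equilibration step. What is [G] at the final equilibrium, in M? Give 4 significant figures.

[G]_eq = 0.4742 M

Q₀ = 317 vs Keq = 7.6460e+04 ⇒ Q<K, forward
Step 1:
                   D          J          G
  I          0.05383     0.6299     0.4448
  C         -0.04417    0.04417    0.02945
  E         0.009658     0.6741     0.4742
  solve Keq expr → x = 0.01472; check Q = 7.6460e+04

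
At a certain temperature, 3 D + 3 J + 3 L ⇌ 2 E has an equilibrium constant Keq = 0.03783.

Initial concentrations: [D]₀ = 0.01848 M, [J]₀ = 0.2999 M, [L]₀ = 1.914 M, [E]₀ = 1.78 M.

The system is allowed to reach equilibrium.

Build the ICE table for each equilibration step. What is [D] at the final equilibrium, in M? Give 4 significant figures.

[D]_eq = 0.9451 M

Q₀ = 2.6545e+06 vs Keq = 0.03783 ⇒ Q>K, reverse
Step 1:
                  D         J         L         E
  Initial   0.01848    0.2999     1.914      1.78
  Change     0.9266    0.9266    0.9266   -0.6178
  Equil      0.9451     1.227     2.841     1.162
  solve Keq expr → x = -0.3089; check Q = 0.03783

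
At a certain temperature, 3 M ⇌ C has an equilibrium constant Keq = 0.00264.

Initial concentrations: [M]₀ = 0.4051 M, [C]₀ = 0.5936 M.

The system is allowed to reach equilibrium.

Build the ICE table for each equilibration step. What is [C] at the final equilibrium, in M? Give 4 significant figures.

Q₀ = 8.929 vs Keq = 0.00264 ⇒ Q>K, reverse
Step 1:
                  M         C
  init       0.4051    0.5936
  Δ           1.706   -0.5688
  eq          2.111   0.02485
  solve Keq expr → x = -0.5688; check Q = 0.00264

[C]_eq = 0.02485 M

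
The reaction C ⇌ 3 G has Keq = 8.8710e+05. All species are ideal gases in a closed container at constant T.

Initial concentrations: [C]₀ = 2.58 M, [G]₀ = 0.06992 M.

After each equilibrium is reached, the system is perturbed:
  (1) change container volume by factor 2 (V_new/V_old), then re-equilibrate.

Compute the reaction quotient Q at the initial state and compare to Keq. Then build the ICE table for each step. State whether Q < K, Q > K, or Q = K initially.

Q₀ = 1.3249e-04 vs Keq = 8.8710e+05 ⇒ Q<K, forward
Step 1:
                   C          G
  init          2.58    0.06992
  Δ           -2.579      7.738
  eq      5.3666e-04      7.808
  solve Keq expr → x = 2.579; check Q = 8.8710e+05
Then change container volume by factor 2 (V_new/V_old).
Step 2:
                   C          G
  init    2.6833e-04      3.904
  Δ       -2.0122e-04 6.0365e-04
  eq      6.7114e-05      3.905
  solve Keq expr → x = 2.0122e-04; check Q = 8.8710e+05

Q₀ = 1.3249e-04; Q < K (proceeds forward)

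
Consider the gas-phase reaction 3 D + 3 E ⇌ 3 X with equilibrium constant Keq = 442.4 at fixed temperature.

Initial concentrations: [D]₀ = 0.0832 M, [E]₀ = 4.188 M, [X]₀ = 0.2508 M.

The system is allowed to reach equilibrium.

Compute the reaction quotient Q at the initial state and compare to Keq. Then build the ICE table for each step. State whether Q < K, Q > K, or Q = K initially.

Q₀ = 0.3729 vs Keq = 442.4 ⇒ Q<K, forward
Step 1:
                   D          E          X
  init        0.0832      4.188     0.2508
  Δ         -0.07288   -0.07288    0.07288
  eq         0.01032      4.115     0.3237
  solve Keq expr → x = 0.02429; check Q = 442.4

Q₀ = 0.3729; Q < K (proceeds forward)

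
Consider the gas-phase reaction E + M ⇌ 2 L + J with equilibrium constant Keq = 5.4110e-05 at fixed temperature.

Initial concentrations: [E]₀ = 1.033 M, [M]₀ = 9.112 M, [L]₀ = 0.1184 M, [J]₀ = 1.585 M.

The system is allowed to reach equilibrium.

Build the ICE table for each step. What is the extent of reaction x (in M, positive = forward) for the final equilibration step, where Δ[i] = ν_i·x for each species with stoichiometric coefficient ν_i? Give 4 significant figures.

x = -0.04985 M

Q₀ = 0.002361 vs Keq = 5.4110e-05 ⇒ Q>K, reverse
Step 1:
                   E          M          L          J
  Initial      1.033      9.112     0.1184      1.585
  Change     0.04985    0.04985    -0.0997   -0.04985
  Equil        1.083      9.162     0.0187      1.535
  solve Keq expr → x = -0.04985; check Q = 5.4110e-05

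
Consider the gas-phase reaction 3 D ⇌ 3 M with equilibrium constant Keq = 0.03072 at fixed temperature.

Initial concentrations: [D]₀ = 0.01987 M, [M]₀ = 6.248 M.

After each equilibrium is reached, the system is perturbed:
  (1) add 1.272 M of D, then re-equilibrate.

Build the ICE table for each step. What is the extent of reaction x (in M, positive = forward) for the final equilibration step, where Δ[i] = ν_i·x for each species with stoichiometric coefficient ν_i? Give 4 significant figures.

x = 0.1011 M

Q₀ = 3.1091e+07 vs Keq = 0.03072 ⇒ Q>K, reverse
Step 1:
                   D          M
  I          0.01987      6.248
  C            4.753     -4.753
  E            4.773      1.495
  solve Keq expr → x = -1.584; check Q = 0.03072
Then add 1.272 M of D.
Step 2:
                   D          M
  I            6.045      1.495
  C          -0.3034     0.3034
  E            5.742      1.798
  solve Keq expr → x = 0.1011; check Q = 0.03072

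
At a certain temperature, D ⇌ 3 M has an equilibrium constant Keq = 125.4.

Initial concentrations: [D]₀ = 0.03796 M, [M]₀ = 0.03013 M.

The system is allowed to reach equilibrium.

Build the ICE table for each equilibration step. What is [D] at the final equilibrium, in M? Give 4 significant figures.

[D]_eq = 2.3781e-05 M

Q₀ = 7.2056e-04 vs Keq = 125.4 ⇒ Q<K, forward
Step 1:
                   D          M
  init       0.03796    0.03013
  Δ         -0.03794     0.1138
  eq      2.3781e-05     0.1439
  solve Keq expr → x = 0.03794; check Q = 125.4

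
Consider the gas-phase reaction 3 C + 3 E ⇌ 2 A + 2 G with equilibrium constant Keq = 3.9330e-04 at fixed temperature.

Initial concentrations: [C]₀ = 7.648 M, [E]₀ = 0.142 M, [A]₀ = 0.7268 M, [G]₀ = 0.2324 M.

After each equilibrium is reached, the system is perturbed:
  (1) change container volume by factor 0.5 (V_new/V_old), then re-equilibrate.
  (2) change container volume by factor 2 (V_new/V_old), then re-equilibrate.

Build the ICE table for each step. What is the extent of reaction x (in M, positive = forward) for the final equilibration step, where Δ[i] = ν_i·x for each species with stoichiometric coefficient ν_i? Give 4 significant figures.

Q₀ = 0.02227 vs Keq = 3.9330e-04 ⇒ Q>K, reverse
Step 1:
                    C           E           A           G
  I             7.648       0.142      0.7268      0.2324
  C            0.1671      0.1671     -0.1114     -0.1114
  E             7.815      0.3091      0.6154       0.121
  solve Keq expr → x = -0.0557; check Q = 3.9330e-04
Then change container volume by factor 0.5 (V_new/V_old).
Step 2:
                    C           E           A           G
  I             15.63      0.6182       1.231       0.242
  C           -0.1216     -0.1216     0.08109     0.08109
  E             15.51      0.4966       1.312      0.3231
  solve Keq expr → x = 0.04054; check Q = 3.9330e-04
Then change container volume by factor 2 (V_new/V_old).
Step 3:
                    C           E           A           G
  I             7.754      0.2483      0.6559      0.1615
  C           0.06082     0.06082    -0.04054    -0.04054
  E             7.815      0.3091      0.6154       0.121
  solve Keq expr → x = -0.02027; check Q = 3.9330e-04

x = -0.02027 M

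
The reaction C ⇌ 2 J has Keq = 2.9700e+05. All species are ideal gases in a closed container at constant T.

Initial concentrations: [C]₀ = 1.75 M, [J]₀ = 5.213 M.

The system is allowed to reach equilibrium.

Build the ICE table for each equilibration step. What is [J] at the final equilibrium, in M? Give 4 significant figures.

[J]_eq = 8.712 M

Q₀ = 15.53 vs Keq = 2.9700e+05 ⇒ Q<K, forward
Step 1:
                    C           J
  I              1.75       5.213
  C             -1.75       3.499
  E        2.5558e-04       8.712
  solve Keq expr → x = 1.75; check Q = 2.9700e+05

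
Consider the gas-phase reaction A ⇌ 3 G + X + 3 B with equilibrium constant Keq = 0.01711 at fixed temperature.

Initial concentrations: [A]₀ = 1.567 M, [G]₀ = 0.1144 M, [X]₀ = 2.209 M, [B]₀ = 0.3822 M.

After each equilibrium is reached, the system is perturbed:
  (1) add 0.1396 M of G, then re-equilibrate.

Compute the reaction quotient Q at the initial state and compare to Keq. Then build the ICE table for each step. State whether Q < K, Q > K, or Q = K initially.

Q₀ = 1.1784e-04 vs Keq = 0.01711 ⇒ Q<K, forward
Step 1:
                   A          G          X          B
  Initial      1.567     0.1144      2.209     0.3822
  Change    -0.08088     0.2426    0.08088     0.2426
  Equil        1.486      0.357       2.29     0.6248
  solve Keq expr → x = 0.08088; check Q = 0.01711
Then add 0.1396 M of G.
Step 2:
                   A          G          X          B
  Initial      1.486     0.4966       2.29     0.6248
  Change     0.02724   -0.08173   -0.02724   -0.08173
  Equil        1.513     0.4149      2.263     0.5431
  solve Keq expr → x = -0.02724; check Q = 0.01711

Q₀ = 1.1784e-04; Q < K (proceeds forward)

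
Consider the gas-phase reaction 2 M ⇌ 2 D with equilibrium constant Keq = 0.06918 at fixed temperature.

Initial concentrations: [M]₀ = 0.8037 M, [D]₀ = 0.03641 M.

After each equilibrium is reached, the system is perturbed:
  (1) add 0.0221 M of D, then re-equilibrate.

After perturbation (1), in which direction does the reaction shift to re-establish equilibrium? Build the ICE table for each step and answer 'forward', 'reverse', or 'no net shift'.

Q₀ = 0.002052 vs Keq = 0.06918 ⇒ Q<K, forward
Step 1:
                    M           D
  I            0.8037     0.03641
  C           -0.1385      0.1385
  E            0.6652       0.175
  solve Keq expr → x = 0.06927; check Q = 0.06918
Then add 0.0221 M of D.
Step 2:
                    M           D
  I            0.6652      0.1971
  C            0.0175     -0.0175
  E            0.6827      0.1796
  solve Keq expr → x = -0.008749; check Q = 0.06918

Direction: reverse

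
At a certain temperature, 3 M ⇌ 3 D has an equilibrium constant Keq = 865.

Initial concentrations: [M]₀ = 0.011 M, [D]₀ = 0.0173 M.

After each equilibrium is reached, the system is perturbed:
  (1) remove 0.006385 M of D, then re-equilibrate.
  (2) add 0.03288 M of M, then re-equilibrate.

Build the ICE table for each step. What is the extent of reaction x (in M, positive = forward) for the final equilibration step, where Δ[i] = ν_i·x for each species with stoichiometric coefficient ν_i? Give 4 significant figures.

Q₀ = 3.89 vs Keq = 865 ⇒ Q<K, forward
Step 1:
                    M           D
  I             0.011      0.0173
  C         -0.008312    0.008312
  E          0.002688     0.02561
  solve Keq expr → x = 0.002771; check Q = 865
Then remove 0.006385 M of D.
Step 2:
                    M           D
  I          0.002688     0.01923
  C       -6.0647e-04  6.0647e-04
  E          0.002082     0.01983
  solve Keq expr → x = 2.0216e-04; check Q = 865
Then add 0.03288 M of M.
Step 3:
                    M           D
  I           0.03496     0.01983
  C          -0.02976     0.02976
  E          0.005205     0.04959
  solve Keq expr → x = 0.009919; check Q = 865

x = 0.009919 M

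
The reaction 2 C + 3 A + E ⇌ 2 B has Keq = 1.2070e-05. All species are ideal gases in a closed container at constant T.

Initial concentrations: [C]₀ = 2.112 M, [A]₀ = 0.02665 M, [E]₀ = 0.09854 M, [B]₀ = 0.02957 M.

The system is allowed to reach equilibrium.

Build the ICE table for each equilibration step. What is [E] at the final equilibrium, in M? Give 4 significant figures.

Q₀ = 105.1 vs Keq = 1.2070e-05 ⇒ Q>K, reverse
Step 1:
                    C           A           E           B
  I             2.112     0.02665     0.09854     0.02957
  C           0.02952     0.04428     0.01476    -0.02952
  E             2.142     0.07093      0.1133  4.7312e-05
  solve Keq expr → x = -0.01476; check Q = 1.2070e-05

[E]_eq = 0.1133 M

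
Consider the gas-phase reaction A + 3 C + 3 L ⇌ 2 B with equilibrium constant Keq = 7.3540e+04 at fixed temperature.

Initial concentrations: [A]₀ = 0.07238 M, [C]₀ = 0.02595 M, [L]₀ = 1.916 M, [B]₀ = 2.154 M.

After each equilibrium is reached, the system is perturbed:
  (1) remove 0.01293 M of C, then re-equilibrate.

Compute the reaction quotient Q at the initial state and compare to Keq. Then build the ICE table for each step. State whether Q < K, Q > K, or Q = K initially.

Q₀ = 5.2152e+05 vs Keq = 7.3540e+04 ⇒ Q>K, reverse
Step 1:
                    A           C           L           B
  init        0.07238     0.02595       1.916       2.154
  Δ          0.007201      0.0216      0.0216     -0.0144
  eq          0.07958     0.04755       1.938        2.14
  solve Keq expr → x = -0.007201; check Q = 7.3540e+04
Then remove 0.01293 M of C.
Step 2:
                    A           C           L           B
  init        0.07958     0.03462       1.938        2.14
  Δ          0.003925     0.01178     0.01178   -0.007851
  eq          0.08351      0.0464       1.949       2.132
  solve Keq expr → x = -0.003925; check Q = 7.3540e+04

Q₀ = 5.2152e+05; Q > K (proceeds reverse)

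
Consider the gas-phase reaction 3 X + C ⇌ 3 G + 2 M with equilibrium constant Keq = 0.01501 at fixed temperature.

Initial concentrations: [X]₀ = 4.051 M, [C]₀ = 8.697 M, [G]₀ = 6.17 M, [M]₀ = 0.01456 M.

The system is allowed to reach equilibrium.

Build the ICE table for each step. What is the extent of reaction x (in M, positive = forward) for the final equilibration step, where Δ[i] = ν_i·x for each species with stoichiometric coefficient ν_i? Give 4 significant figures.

Q₀ = 8.6124e-05 vs Keq = 0.01501 ⇒ Q<K, forward
Step 1:
                  X         C         G         M
  Initial     4.051     8.697      6.17   0.01456
  Change    -0.2275  -0.07582    0.2275    0.1516
  Equil       3.824     8.621     6.397    0.1662
  solve Keq expr → x = 0.07582; check Q = 0.01501

x = 0.07582 M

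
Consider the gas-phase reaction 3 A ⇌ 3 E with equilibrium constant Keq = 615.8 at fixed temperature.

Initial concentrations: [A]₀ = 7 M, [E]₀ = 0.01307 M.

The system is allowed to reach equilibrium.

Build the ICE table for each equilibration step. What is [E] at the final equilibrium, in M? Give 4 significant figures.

[E]_eq = 6.275 M

Q₀ = 6.5093e-09 vs Keq = 615.8 ⇒ Q<K, forward
Step 1:
                   A          E
  Initial          7    0.01307
  Change      -6.262      6.262
  Equil       0.7376      6.275
  solve Keq expr → x = 2.087; check Q = 615.8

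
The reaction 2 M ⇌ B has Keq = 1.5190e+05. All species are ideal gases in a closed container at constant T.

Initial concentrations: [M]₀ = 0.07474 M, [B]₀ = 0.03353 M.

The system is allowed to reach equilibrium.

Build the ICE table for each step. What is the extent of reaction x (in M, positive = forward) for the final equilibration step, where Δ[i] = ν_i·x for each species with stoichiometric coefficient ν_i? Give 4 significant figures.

Q₀ = 6.002 vs Keq = 1.5190e+05 ⇒ Q<K, forward
Step 1:
                   M          B
  init       0.07474    0.03353
  Δ         -0.07406    0.03703
  eq      6.8155e-04    0.07056
  solve Keq expr → x = 0.03703; check Q = 1.5190e+05

x = 0.03703 M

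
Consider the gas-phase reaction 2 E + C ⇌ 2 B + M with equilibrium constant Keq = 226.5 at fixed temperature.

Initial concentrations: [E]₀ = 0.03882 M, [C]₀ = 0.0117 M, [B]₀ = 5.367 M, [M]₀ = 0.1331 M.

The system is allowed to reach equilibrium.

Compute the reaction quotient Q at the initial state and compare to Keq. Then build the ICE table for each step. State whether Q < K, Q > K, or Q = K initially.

Q₀ = 2.1744e+05 vs Keq = 226.5 ⇒ Q>K, reverse
Step 1:
                   E          C          B          M
  Initial    0.03882     0.0117      5.367     0.1331
  Change      0.1819    0.09096    -0.1819   -0.09096
  Equil       0.2207     0.1027      5.185    0.04214
  solve Keq expr → x = -0.09096; check Q = 226.5

Q₀ = 2.1744e+05; Q > K (proceeds reverse)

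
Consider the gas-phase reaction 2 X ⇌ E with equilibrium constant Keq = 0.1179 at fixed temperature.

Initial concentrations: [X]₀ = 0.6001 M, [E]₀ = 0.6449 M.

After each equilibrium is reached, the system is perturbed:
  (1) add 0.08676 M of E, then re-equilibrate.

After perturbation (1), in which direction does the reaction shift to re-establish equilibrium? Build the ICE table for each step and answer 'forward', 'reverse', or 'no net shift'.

Direction: reverse

Q₀ = 1.791 vs Keq = 0.1179 ⇒ Q>K, reverse
Step 1:
                    X           E
  Initial      0.6001      0.6449
  Change       0.8166     -0.4083
  Equil         1.417      0.2366
  solve Keq expr → x = -0.4083; check Q = 0.1179
Then add 0.08676 M of E.
Step 2:
                    X           E
  Initial       1.417      0.3234
  Change       0.1025    -0.05127
  Equil         1.519      0.2721
  solve Keq expr → x = -0.05127; check Q = 0.1179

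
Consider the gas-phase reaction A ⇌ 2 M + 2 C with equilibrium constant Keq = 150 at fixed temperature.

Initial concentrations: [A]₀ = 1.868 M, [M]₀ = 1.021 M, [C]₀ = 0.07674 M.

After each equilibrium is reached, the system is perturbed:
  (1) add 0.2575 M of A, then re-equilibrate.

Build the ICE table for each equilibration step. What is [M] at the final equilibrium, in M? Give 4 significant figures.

[M]_eq = 3.766 M

Q₀ = 0.003286 vs Keq = 150 ⇒ Q<K, forward
Step 1:
                   A          M          C
  I            1.868      1.021    0.07674
  C           -1.278      2.555      2.555
  E           0.5905      3.576      2.632
  solve Keq expr → x = 1.278; check Q = 150
Then add 0.2575 M of A.
Step 2:
                   A          M          C
  I            0.848      3.576      2.632
  C         -0.09504     0.1901     0.1901
  E           0.7529      3.766      2.822
  solve Keq expr → x = 0.09504; check Q = 150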